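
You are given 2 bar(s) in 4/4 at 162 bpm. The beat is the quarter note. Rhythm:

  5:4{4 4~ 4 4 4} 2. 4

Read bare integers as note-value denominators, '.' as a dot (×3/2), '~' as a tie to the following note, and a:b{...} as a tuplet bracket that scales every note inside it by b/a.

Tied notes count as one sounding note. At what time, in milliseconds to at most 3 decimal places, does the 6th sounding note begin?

note 6 onset = 7b = 2592.593ms

1. 0.0ms @ 0 + 296.296ms (4/5)
2. 296.296ms @ 4/5 + 592.593ms (8/5)
3. 888.889ms @ 12/5 + 296.296ms (4/5)
4. 1185.185ms @ 16/5 + 296.296ms (4/5)
5. 1481.481ms @ 4 + 1111.111ms (3)
6. 2592.593ms @ 7 + 370.37ms (1)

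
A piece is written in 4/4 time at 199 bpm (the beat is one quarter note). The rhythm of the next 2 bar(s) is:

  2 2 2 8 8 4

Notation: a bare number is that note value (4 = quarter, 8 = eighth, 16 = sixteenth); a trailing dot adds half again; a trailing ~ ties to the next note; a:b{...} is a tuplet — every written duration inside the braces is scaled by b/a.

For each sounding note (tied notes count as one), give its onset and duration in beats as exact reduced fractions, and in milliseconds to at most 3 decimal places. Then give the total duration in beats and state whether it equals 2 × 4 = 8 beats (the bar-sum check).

1) 0.0ms=0b +603.015ms=2b
2) 603.015ms=2b +603.015ms=2b
3) 1206.03ms=4b +603.015ms=2b
4) 1809.045ms=6b +150.754ms=1/2b
5) 1959.799ms=13/2b +150.754ms=1/2b
6) 2110.553ms=7b +301.508ms=1b
Σ=8b of 8 (199bpm 4/4) — PASS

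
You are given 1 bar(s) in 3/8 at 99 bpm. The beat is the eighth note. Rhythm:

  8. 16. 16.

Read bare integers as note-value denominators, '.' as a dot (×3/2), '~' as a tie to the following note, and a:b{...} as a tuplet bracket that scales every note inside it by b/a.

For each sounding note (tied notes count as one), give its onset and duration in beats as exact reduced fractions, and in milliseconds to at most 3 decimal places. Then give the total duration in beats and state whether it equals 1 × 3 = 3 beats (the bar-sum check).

1) 0.0ms=0b +909.091ms=3/2b
2) 909.091ms=3/2b +454.545ms=3/4b
3) 1363.636ms=9/4b +454.545ms=3/4b
Σ=3b of 3 (99bpm 3/8) — PASS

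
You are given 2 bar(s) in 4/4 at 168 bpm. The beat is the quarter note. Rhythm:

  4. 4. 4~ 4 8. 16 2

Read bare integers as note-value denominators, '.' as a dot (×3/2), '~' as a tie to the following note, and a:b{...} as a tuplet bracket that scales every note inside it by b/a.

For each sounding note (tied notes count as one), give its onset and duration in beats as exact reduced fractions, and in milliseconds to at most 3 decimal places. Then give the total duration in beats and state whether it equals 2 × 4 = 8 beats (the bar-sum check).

1) 0.0ms=0b +535.714ms=3/2b
2) 535.714ms=3/2b +535.714ms=3/2b
3) 1071.429ms=3b +714.286ms=2b
4) 1785.714ms=5b +267.857ms=3/4b
5) 2053.571ms=23/4b +89.286ms=1/4b
6) 2142.857ms=6b +714.286ms=2b
Σ=8b of 8 (168bpm 4/4) — PASS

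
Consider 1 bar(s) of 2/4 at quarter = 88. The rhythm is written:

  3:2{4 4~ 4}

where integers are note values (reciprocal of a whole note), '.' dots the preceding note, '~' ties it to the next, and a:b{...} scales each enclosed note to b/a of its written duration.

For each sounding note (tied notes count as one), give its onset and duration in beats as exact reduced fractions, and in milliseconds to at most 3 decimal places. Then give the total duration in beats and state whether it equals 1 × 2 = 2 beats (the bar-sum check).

1) 0.0ms=0b +454.545ms=2/3b
2) 454.545ms=2/3b +909.091ms=4/3b
Σ=2b of 2 (88bpm 2/4) — PASS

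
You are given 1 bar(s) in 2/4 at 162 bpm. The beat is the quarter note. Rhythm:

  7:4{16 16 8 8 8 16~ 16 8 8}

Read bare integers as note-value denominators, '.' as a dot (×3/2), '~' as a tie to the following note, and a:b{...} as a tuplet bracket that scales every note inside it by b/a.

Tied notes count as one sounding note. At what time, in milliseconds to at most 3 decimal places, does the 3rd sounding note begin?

1. 0.0ms @ 0 + 52.91ms (1/7)
2. 52.91ms @ 1/7 + 52.91ms (1/7)
3. 105.82ms @ 2/7 + 105.82ms (2/7)
4. 211.64ms @ 4/7 + 105.82ms (2/7)
5. 317.46ms @ 6/7 + 105.82ms (2/7)
6. 423.28ms @ 8/7 + 105.82ms (2/7)
7. 529.101ms @ 10/7 + 105.82ms (2/7)
8. 634.921ms @ 12/7 + 105.82ms (2/7)

note 3 onset = 2/7b = 105.82ms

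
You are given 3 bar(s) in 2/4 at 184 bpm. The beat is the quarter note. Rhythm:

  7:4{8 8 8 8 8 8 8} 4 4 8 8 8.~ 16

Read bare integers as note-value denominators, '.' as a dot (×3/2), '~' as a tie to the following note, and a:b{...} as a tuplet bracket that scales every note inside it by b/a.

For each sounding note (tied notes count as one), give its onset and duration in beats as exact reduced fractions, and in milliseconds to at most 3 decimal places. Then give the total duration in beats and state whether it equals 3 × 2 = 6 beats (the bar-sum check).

1) 0.0ms=0b +93.168ms=2/7b
2) 93.168ms=2/7b +93.168ms=2/7b
3) 186.335ms=4/7b +93.168ms=2/7b
4) 279.503ms=6/7b +93.168ms=2/7b
5) 372.671ms=8/7b +93.168ms=2/7b
6) 465.839ms=10/7b +93.168ms=2/7b
7) 559.006ms=12/7b +93.168ms=2/7b
8) 652.174ms=2b +326.087ms=1b
9) 978.261ms=3b +326.087ms=1b
10) 1304.348ms=4b +163.043ms=1/2b
11) 1467.391ms=9/2b +163.043ms=1/2b
12) 1630.435ms=5b +326.087ms=1b
Σ=6b of 6 (184bpm 2/4) — PASS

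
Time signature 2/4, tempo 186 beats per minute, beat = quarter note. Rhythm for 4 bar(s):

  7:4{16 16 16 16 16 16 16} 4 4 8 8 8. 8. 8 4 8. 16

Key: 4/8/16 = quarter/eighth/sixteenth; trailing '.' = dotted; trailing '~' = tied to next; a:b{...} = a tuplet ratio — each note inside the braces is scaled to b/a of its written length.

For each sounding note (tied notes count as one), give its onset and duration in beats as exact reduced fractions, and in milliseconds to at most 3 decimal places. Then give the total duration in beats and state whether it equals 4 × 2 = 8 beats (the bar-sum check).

1) 0.0ms=0b +46.083ms=1/7b
2) 46.083ms=1/7b +46.083ms=1/7b
3) 92.166ms=2/7b +46.083ms=1/7b
4) 138.249ms=3/7b +46.083ms=1/7b
5) 184.332ms=4/7b +46.083ms=1/7b
6) 230.415ms=5/7b +46.083ms=1/7b
7) 276.498ms=6/7b +46.083ms=1/7b
8) 322.581ms=1b +322.581ms=1b
9) 645.161ms=2b +322.581ms=1b
10) 967.742ms=3b +161.29ms=1/2b
11) 1129.032ms=7/2b +161.29ms=1/2b
12) 1290.323ms=4b +241.935ms=3/4b
13) 1532.258ms=19/4b +241.935ms=3/4b
14) 1774.194ms=11/2b +161.29ms=1/2b
15) 1935.484ms=6b +322.581ms=1b
16) 2258.065ms=7b +241.935ms=3/4b
17) 2500.0ms=31/4b +80.645ms=1/4b
Σ=8b of 8 (186bpm 2/4) — PASS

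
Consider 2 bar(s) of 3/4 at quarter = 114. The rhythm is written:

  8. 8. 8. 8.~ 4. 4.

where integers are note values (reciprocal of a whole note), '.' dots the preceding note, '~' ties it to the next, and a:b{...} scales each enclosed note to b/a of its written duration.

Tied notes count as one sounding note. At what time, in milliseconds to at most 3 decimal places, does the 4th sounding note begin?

1. 0.0ms @ 0 + 394.737ms (3/4)
2. 394.737ms @ 3/4 + 394.737ms (3/4)
3. 789.474ms @ 3/2 + 394.737ms (3/4)
4. 1184.211ms @ 9/4 + 1184.211ms (9/4)
5. 2368.421ms @ 9/2 + 789.474ms (3/2)

note 4 onset = 9/4b = 1184.211ms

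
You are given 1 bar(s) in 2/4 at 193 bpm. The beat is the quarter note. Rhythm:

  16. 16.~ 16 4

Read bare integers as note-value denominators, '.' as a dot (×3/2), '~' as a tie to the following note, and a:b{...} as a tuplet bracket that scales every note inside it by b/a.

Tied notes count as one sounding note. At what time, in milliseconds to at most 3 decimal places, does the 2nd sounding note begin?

1. 0.0ms @ 0 + 116.58ms (3/8)
2. 116.58ms @ 3/8 + 194.301ms (5/8)
3. 310.881ms @ 1 + 310.881ms (1)

note 2 onset = 3/8b = 116.58ms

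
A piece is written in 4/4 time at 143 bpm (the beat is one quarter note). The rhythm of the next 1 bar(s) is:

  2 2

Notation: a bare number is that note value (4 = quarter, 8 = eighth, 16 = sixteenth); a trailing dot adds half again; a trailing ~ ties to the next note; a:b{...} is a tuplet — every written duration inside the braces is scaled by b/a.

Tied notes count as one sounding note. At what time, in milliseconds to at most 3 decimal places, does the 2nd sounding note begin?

note 2 onset = 2b = 839.161ms

1. 0.0ms @ 0 + 839.161ms (2)
2. 839.161ms @ 2 + 839.161ms (2)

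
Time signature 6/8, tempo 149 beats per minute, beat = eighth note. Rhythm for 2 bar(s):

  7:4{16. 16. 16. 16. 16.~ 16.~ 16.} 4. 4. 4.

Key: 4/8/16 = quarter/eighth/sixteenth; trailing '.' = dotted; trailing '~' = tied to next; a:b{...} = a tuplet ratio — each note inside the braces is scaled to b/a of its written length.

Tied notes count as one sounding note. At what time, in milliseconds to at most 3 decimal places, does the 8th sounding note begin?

note 8 onset = 9b = 3624.161ms

1. 0.0ms @ 0 + 172.579ms (3/7)
2. 172.579ms @ 3/7 + 172.579ms (3/7)
3. 345.158ms @ 6/7 + 172.579ms (3/7)
4. 517.737ms @ 9/7 + 172.579ms (3/7)
5. 690.316ms @ 12/7 + 517.737ms (9/7)
6. 1208.054ms @ 3 + 1208.054ms (3)
7. 2416.107ms @ 6 + 1208.054ms (3)
8. 3624.161ms @ 9 + 1208.054ms (3)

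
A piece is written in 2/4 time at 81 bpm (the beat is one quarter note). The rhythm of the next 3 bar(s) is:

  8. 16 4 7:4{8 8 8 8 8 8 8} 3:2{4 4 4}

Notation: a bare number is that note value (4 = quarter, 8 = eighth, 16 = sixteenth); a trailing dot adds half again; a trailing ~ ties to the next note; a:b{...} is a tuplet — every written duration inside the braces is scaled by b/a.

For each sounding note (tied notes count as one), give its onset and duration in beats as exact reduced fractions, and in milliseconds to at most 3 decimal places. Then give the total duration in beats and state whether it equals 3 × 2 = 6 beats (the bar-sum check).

1) 0.0ms=0b +555.556ms=3/4b
2) 555.556ms=3/4b +185.185ms=1/4b
3) 740.741ms=1b +740.741ms=1b
4) 1481.481ms=2b +211.64ms=2/7b
5) 1693.122ms=16/7b +211.64ms=2/7b
6) 1904.762ms=18/7b +211.64ms=2/7b
7) 2116.402ms=20/7b +211.64ms=2/7b
8) 2328.042ms=22/7b +211.64ms=2/7b
9) 2539.683ms=24/7b +211.64ms=2/7b
10) 2751.323ms=26/7b +211.64ms=2/7b
11) 2962.963ms=4b +493.827ms=2/3b
12) 3456.79ms=14/3b +493.827ms=2/3b
13) 3950.617ms=16/3b +493.827ms=2/3b
Σ=6b of 6 (81bpm 2/4) — PASS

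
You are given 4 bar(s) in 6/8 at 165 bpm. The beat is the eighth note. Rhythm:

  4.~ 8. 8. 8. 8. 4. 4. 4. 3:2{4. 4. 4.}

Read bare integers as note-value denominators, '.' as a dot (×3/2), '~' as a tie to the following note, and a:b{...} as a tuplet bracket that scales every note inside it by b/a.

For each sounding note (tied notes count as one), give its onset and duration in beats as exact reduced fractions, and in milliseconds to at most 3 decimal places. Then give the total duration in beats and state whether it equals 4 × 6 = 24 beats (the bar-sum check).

1) 0.0ms=0b +1636.364ms=9/2b
2) 1636.364ms=9/2b +545.455ms=3/2b
3) 2181.818ms=6b +545.455ms=3/2b
4) 2727.273ms=15/2b +545.455ms=3/2b
5) 3272.727ms=9b +1090.909ms=3b
6) 4363.636ms=12b +1090.909ms=3b
7) 5454.545ms=15b +1090.909ms=3b
8) 6545.455ms=18b +727.273ms=2b
9) 7272.727ms=20b +727.273ms=2b
10) 8000.0ms=22b +727.273ms=2b
Σ=24b of 24 (165bpm 6/8) — PASS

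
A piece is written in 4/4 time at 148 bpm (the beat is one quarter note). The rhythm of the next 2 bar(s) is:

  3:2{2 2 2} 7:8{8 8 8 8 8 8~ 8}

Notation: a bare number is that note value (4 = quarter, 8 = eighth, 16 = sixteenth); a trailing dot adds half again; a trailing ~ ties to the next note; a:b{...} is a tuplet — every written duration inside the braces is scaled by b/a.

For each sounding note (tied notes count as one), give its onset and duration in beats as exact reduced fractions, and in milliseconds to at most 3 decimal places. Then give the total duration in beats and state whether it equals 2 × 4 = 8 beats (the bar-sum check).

1) 0.0ms=0b +540.541ms=4/3b
2) 540.541ms=4/3b +540.541ms=4/3b
3) 1081.081ms=8/3b +540.541ms=4/3b
4) 1621.622ms=4b +231.66ms=4/7b
5) 1853.282ms=32/7b +231.66ms=4/7b
6) 2084.942ms=36/7b +231.66ms=4/7b
7) 2316.602ms=40/7b +231.66ms=4/7b
8) 2548.263ms=44/7b +231.66ms=4/7b
9) 2779.923ms=48/7b +463.32ms=8/7b
Σ=8b of 8 (148bpm 4/4) — PASS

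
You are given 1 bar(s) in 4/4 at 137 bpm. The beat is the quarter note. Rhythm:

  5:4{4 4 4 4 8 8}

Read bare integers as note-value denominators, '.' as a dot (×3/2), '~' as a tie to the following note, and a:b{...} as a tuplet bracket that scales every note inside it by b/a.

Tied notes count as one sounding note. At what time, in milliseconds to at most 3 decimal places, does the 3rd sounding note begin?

note 3 onset = 8/5b = 700.73ms

1. 0.0ms @ 0 + 350.365ms (4/5)
2. 350.365ms @ 4/5 + 350.365ms (4/5)
3. 700.73ms @ 8/5 + 350.365ms (4/5)
4. 1051.095ms @ 12/5 + 350.365ms (4/5)
5. 1401.46ms @ 16/5 + 175.182ms (2/5)
6. 1576.642ms @ 18/5 + 175.182ms (2/5)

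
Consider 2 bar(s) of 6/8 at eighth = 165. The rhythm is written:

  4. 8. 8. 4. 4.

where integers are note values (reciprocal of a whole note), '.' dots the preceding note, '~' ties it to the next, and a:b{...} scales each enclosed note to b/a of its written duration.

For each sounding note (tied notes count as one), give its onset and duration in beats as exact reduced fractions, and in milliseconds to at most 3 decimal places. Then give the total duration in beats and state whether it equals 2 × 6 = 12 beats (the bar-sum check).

1) 0.0ms=0b +1090.909ms=3b
2) 1090.909ms=3b +545.455ms=3/2b
3) 1636.364ms=9/2b +545.455ms=3/2b
4) 2181.818ms=6b +1090.909ms=3b
5) 3272.727ms=9b +1090.909ms=3b
Σ=12b of 12 (165bpm 6/8) — PASS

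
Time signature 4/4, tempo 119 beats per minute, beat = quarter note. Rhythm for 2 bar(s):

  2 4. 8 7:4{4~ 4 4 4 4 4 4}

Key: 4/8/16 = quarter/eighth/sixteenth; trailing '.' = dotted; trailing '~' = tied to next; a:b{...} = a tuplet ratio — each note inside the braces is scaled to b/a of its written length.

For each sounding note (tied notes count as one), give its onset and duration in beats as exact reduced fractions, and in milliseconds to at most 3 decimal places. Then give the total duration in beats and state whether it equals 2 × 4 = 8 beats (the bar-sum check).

1) 0.0ms=0b +1008.403ms=2b
2) 1008.403ms=2b +756.303ms=3/2b
3) 1764.706ms=7/2b +252.101ms=1/2b
4) 2016.807ms=4b +576.23ms=8/7b
5) 2593.037ms=36/7b +288.115ms=4/7b
6) 2881.152ms=40/7b +288.115ms=4/7b
7) 3169.268ms=44/7b +288.115ms=4/7b
8) 3457.383ms=48/7b +288.115ms=4/7b
9) 3745.498ms=52/7b +288.115ms=4/7b
Σ=8b of 8 (119bpm 4/4) — PASS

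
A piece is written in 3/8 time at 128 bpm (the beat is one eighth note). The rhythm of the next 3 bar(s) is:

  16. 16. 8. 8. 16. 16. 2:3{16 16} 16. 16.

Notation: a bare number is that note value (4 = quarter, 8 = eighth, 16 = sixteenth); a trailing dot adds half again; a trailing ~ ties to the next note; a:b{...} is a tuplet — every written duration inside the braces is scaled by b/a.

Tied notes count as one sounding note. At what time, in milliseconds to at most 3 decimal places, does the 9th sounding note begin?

1. 0.0ms @ 0 + 351.562ms (3/4)
2. 351.562ms @ 3/4 + 351.562ms (3/4)
3. 703.125ms @ 3/2 + 703.125ms (3/2)
4. 1406.25ms @ 3 + 703.125ms (3/2)
5. 2109.375ms @ 9/2 + 351.562ms (3/4)
6. 2460.938ms @ 21/4 + 351.562ms (3/4)
7. 2812.5ms @ 6 + 351.562ms (3/4)
8. 3164.062ms @ 27/4 + 351.562ms (3/4)
9. 3515.625ms @ 15/2 + 351.562ms (3/4)
10. 3867.188ms @ 33/4 + 351.562ms (3/4)

note 9 onset = 15/2b = 3515.625ms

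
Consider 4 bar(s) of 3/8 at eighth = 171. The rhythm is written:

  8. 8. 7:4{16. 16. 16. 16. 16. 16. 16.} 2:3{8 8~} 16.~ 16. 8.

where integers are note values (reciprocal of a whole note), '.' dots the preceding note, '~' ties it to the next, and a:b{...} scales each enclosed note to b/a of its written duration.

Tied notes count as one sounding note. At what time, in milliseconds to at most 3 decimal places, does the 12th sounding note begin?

note 12 onset = 21/2b = 3684.211ms

1. 0.0ms @ 0 + 526.316ms (3/2)
2. 526.316ms @ 3/2 + 526.316ms (3/2)
3. 1052.632ms @ 3 + 150.376ms (3/7)
4. 1203.008ms @ 24/7 + 150.376ms (3/7)
5. 1353.383ms @ 27/7 + 150.376ms (3/7)
6. 1503.759ms @ 30/7 + 150.376ms (3/7)
7. 1654.135ms @ 33/7 + 150.376ms (3/7)
8. 1804.511ms @ 36/7 + 150.376ms (3/7)
9. 1954.887ms @ 39/7 + 150.376ms (3/7)
10. 2105.263ms @ 6 + 526.316ms (3/2)
11. 2631.579ms @ 15/2 + 1052.632ms (3)
12. 3684.211ms @ 21/2 + 526.316ms (3/2)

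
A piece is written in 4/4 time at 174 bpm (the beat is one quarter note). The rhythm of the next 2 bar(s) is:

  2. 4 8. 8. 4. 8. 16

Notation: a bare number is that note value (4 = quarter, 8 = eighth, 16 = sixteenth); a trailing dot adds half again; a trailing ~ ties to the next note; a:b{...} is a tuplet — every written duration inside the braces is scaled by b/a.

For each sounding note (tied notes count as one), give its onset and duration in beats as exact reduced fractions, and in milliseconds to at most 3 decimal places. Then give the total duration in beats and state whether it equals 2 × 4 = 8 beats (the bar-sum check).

1) 0.0ms=0b +1034.483ms=3b
2) 1034.483ms=3b +344.828ms=1b
3) 1379.31ms=4b +258.621ms=3/4b
4) 1637.931ms=19/4b +258.621ms=3/4b
5) 1896.552ms=11/2b +517.241ms=3/2b
6) 2413.793ms=7b +258.621ms=3/4b
7) 2672.414ms=31/4b +86.207ms=1/4b
Σ=8b of 8 (174bpm 4/4) — PASS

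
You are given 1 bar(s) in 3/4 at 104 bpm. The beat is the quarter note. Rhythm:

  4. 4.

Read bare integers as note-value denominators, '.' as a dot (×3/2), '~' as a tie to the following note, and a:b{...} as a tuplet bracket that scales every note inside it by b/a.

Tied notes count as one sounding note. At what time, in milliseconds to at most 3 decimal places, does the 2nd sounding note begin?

1. 0.0ms @ 0 + 865.385ms (3/2)
2. 865.385ms @ 3/2 + 865.385ms (3/2)

note 2 onset = 3/2b = 865.385ms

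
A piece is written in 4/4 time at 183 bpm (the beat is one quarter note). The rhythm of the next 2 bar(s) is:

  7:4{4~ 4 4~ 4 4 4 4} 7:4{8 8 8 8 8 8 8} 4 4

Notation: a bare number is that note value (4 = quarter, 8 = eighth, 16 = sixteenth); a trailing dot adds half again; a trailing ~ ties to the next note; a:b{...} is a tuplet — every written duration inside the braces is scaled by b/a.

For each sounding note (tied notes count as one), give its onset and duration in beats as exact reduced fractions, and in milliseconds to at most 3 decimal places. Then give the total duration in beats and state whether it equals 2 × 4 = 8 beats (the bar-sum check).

1) 0.0ms=0b +374.707ms=8/7b
2) 374.707ms=8/7b +374.707ms=8/7b
3) 749.415ms=16/7b +187.354ms=4/7b
4) 936.768ms=20/7b +187.354ms=4/7b
5) 1124.122ms=24/7b +187.354ms=4/7b
6) 1311.475ms=4b +93.677ms=2/7b
7) 1405.152ms=30/7b +93.677ms=2/7b
8) 1498.829ms=32/7b +93.677ms=2/7b
9) 1592.506ms=34/7b +93.677ms=2/7b
10) 1686.183ms=36/7b +93.677ms=2/7b
11) 1779.859ms=38/7b +93.677ms=2/7b
12) 1873.536ms=40/7b +93.677ms=2/7b
13) 1967.213ms=6b +327.869ms=1b
14) 2295.082ms=7b +327.869ms=1b
Σ=8b of 8 (183bpm 4/4) — PASS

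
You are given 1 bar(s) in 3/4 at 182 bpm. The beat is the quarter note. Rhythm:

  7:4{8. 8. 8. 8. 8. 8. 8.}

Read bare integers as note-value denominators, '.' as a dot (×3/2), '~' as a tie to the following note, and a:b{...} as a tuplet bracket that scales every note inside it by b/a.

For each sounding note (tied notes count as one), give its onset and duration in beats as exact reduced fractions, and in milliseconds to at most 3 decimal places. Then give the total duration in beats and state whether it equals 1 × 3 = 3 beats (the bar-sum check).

1) 0.0ms=0b +141.287ms=3/7b
2) 141.287ms=3/7b +141.287ms=3/7b
3) 282.575ms=6/7b +141.287ms=3/7b
4) 423.862ms=9/7b +141.287ms=3/7b
5) 565.149ms=12/7b +141.287ms=3/7b
6) 706.436ms=15/7b +141.287ms=3/7b
7) 847.724ms=18/7b +141.287ms=3/7b
Σ=3b of 3 (182bpm 3/4) — PASS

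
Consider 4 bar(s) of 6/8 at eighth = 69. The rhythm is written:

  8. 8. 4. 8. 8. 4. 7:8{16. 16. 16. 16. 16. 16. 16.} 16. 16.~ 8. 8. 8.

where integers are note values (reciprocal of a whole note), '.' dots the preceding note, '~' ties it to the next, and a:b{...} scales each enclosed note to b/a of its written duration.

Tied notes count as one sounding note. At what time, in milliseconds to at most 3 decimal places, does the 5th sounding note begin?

1. 0.0ms @ 0 + 1304.348ms (3/2)
2. 1304.348ms @ 3/2 + 1304.348ms (3/2)
3. 2608.696ms @ 3 + 2608.696ms (3)
4. 5217.391ms @ 6 + 1304.348ms (3/2)
5. 6521.739ms @ 15/2 + 1304.348ms (3/2)
6. 7826.087ms @ 9 + 2608.696ms (3)
7. 10434.783ms @ 12 + 745.342ms (6/7)
8. 11180.124ms @ 90/7 + 745.342ms (6/7)
9. 11925.466ms @ 96/7 + 745.342ms (6/7)
10. 12670.807ms @ 102/7 + 745.342ms (6/7)
11. 13416.149ms @ 108/7 + 745.342ms (6/7)
12. 14161.491ms @ 114/7 + 745.342ms (6/7)
13. 14906.832ms @ 120/7 + 745.342ms (6/7)
14. 15652.174ms @ 18 + 652.174ms (3/4)
15. 16304.348ms @ 75/4 + 1956.522ms (9/4)
16. 18260.87ms @ 21 + 1304.348ms (3/2)
17. 19565.217ms @ 45/2 + 1304.348ms (3/2)

note 5 onset = 15/2b = 6521.739ms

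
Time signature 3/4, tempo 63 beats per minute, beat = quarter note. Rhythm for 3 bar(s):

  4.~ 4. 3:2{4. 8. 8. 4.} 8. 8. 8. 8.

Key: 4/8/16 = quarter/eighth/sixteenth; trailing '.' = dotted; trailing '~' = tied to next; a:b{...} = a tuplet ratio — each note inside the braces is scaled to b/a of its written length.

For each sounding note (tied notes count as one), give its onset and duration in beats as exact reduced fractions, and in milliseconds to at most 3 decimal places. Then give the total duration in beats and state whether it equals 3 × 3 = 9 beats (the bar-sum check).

1) 0.0ms=0b +2857.143ms=3b
2) 2857.143ms=3b +952.381ms=1b
3) 3809.524ms=4b +476.19ms=1/2b
4) 4285.714ms=9/2b +476.19ms=1/2b
5) 4761.905ms=5b +952.381ms=1b
6) 5714.286ms=6b +714.286ms=3/4b
7) 6428.571ms=27/4b +714.286ms=3/4b
8) 7142.857ms=15/2b +714.286ms=3/4b
9) 7857.143ms=33/4b +714.286ms=3/4b
Σ=9b of 9 (63bpm 3/4) — PASS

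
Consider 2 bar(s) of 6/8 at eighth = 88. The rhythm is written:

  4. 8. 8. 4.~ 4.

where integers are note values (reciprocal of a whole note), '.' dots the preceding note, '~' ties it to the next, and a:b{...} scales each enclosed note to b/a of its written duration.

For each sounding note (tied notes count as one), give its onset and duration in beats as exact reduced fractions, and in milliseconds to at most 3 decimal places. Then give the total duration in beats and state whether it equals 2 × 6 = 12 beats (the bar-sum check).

1) 0.0ms=0b +2045.455ms=3b
2) 2045.455ms=3b +1022.727ms=3/2b
3) 3068.182ms=9/2b +1022.727ms=3/2b
4) 4090.909ms=6b +4090.909ms=6b
Σ=12b of 12 (88bpm 6/8) — PASS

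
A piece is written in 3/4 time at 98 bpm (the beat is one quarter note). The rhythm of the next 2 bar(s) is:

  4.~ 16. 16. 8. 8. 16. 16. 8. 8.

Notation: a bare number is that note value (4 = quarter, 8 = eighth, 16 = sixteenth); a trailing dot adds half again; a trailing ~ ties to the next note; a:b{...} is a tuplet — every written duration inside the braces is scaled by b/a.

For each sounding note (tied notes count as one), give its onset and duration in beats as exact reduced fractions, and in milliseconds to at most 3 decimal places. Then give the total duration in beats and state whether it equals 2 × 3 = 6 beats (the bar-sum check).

1) 0.0ms=0b +1147.959ms=15/8b
2) 1147.959ms=15/8b +229.592ms=3/8b
3) 1377.551ms=9/4b +459.184ms=3/4b
4) 1836.735ms=3b +459.184ms=3/4b
5) 2295.918ms=15/4b +229.592ms=3/8b
6) 2525.51ms=33/8b +229.592ms=3/8b
7) 2755.102ms=9/2b +459.184ms=3/4b
8) 3214.286ms=21/4b +459.184ms=3/4b
Σ=6b of 6 (98bpm 3/4) — PASS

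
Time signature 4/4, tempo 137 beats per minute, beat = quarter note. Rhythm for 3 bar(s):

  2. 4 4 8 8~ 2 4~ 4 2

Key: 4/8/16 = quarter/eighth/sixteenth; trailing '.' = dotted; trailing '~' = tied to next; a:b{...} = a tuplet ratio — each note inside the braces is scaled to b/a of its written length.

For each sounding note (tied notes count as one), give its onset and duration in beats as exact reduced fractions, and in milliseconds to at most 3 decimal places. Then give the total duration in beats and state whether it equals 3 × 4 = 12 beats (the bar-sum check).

1) 0.0ms=0b +1313.869ms=3b
2) 1313.869ms=3b +437.956ms=1b
3) 1751.825ms=4b +437.956ms=1b
4) 2189.781ms=5b +218.978ms=1/2b
5) 2408.759ms=11/2b +1094.891ms=5/2b
6) 3503.65ms=8b +875.912ms=2b
7) 4379.562ms=10b +875.912ms=2b
Σ=12b of 12 (137bpm 4/4) — PASS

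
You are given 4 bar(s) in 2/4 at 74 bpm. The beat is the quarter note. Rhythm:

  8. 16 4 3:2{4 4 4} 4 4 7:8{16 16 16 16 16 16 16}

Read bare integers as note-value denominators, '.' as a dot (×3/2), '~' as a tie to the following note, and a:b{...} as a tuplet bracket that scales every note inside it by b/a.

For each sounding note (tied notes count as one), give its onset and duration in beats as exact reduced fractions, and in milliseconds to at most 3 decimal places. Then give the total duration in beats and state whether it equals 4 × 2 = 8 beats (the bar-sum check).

1) 0.0ms=0b +608.108ms=3/4b
2) 608.108ms=3/4b +202.703ms=1/4b
3) 810.811ms=1b +810.811ms=1b
4) 1621.622ms=2b +540.541ms=2/3b
5) 2162.162ms=8/3b +540.541ms=2/3b
6) 2702.703ms=10/3b +540.541ms=2/3b
7) 3243.243ms=4b +810.811ms=1b
8) 4054.054ms=5b +810.811ms=1b
9) 4864.865ms=6b +231.66ms=2/7b
10) 5096.525ms=44/7b +231.66ms=2/7b
11) 5328.185ms=46/7b +231.66ms=2/7b
12) 5559.846ms=48/7b +231.66ms=2/7b
13) 5791.506ms=50/7b +231.66ms=2/7b
14) 6023.166ms=52/7b +231.66ms=2/7b
15) 6254.826ms=54/7b +231.66ms=2/7b
Σ=8b of 8 (74bpm 2/4) — PASS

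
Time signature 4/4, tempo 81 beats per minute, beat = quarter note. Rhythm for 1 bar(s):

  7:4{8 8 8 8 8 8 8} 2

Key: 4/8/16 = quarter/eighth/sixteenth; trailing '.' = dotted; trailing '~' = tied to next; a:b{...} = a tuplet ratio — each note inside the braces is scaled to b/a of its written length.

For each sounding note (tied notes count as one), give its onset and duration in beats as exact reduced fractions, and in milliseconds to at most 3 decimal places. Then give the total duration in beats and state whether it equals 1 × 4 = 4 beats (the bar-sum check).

1) 0.0ms=0b +211.64ms=2/7b
2) 211.64ms=2/7b +211.64ms=2/7b
3) 423.28ms=4/7b +211.64ms=2/7b
4) 634.921ms=6/7b +211.64ms=2/7b
5) 846.561ms=8/7b +211.64ms=2/7b
6) 1058.201ms=10/7b +211.64ms=2/7b
7) 1269.841ms=12/7b +211.64ms=2/7b
8) 1481.481ms=2b +1481.481ms=2b
Σ=4b of 4 (81bpm 4/4) — PASS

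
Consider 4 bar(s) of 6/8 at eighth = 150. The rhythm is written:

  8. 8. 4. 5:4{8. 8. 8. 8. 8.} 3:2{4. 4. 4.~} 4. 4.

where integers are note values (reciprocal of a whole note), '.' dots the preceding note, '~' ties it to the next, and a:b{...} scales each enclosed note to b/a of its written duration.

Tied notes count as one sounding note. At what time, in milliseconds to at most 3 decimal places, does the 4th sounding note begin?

1. 0.0ms @ 0 + 600.0ms (3/2)
2. 600.0ms @ 3/2 + 600.0ms (3/2)
3. 1200.0ms @ 3 + 1200.0ms (3)
4. 2400.0ms @ 6 + 480.0ms (6/5)
5. 2880.0ms @ 36/5 + 480.0ms (6/5)
6. 3360.0ms @ 42/5 + 480.0ms (6/5)
7. 3840.0ms @ 48/5 + 480.0ms (6/5)
8. 4320.0ms @ 54/5 + 480.0ms (6/5)
9. 4800.0ms @ 12 + 800.0ms (2)
10. 5600.0ms @ 14 + 800.0ms (2)
11. 6400.0ms @ 16 + 2000.0ms (5)
12. 8400.0ms @ 21 + 1200.0ms (3)

note 4 onset = 6b = 2400.0ms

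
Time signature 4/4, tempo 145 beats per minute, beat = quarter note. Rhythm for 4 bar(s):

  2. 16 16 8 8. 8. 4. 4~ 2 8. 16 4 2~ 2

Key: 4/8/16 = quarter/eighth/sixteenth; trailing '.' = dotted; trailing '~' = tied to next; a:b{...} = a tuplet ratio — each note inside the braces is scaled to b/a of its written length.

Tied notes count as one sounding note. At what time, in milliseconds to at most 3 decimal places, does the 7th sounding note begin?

note 7 onset = 11/2b = 2275.862ms

1. 0.0ms @ 0 + 1241.379ms (3)
2. 1241.379ms @ 3 + 103.448ms (1/4)
3. 1344.828ms @ 13/4 + 103.448ms (1/4)
4. 1448.276ms @ 7/2 + 206.897ms (1/2)
5. 1655.172ms @ 4 + 310.345ms (3/4)
6. 1965.517ms @ 19/4 + 310.345ms (3/4)
7. 2275.862ms @ 11/2 + 620.69ms (3/2)
8. 2896.552ms @ 7 + 1241.379ms (3)
9. 4137.931ms @ 10 + 310.345ms (3/4)
10. 4448.276ms @ 43/4 + 103.448ms (1/4)
11. 4551.724ms @ 11 + 413.793ms (1)
12. 4965.517ms @ 12 + 1655.172ms (4)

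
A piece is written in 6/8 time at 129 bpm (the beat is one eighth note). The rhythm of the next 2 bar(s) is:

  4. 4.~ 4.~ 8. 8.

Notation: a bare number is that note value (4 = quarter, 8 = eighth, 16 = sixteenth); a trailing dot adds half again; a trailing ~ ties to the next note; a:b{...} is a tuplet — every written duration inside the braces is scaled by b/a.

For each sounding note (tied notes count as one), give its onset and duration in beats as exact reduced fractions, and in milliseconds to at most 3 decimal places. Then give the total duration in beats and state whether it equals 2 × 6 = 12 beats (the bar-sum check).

1) 0.0ms=0b +1395.349ms=3b
2) 1395.349ms=3b +3488.372ms=15/2b
3) 4883.721ms=21/2b +697.674ms=3/2b
Σ=12b of 12 (129bpm 6/8) — PASS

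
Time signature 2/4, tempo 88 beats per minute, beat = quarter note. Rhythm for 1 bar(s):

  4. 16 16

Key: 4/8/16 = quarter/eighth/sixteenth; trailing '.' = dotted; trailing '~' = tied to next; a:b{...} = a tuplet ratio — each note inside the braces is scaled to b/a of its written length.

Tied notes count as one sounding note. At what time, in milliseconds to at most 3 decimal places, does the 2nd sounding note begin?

note 2 onset = 3/2b = 1022.727ms

1. 0.0ms @ 0 + 1022.727ms (3/2)
2. 1022.727ms @ 3/2 + 170.455ms (1/4)
3. 1193.182ms @ 7/4 + 170.455ms (1/4)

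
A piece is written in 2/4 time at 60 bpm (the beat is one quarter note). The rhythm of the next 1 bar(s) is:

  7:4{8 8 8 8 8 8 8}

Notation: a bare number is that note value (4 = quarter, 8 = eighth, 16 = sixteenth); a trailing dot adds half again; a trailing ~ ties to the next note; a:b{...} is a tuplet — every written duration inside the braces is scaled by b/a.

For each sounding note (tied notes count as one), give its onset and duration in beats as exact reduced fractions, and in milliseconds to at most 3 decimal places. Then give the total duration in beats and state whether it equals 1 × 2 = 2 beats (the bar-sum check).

1) 0.0ms=0b +285.714ms=2/7b
2) 285.714ms=2/7b +285.714ms=2/7b
3) 571.429ms=4/7b +285.714ms=2/7b
4) 857.143ms=6/7b +285.714ms=2/7b
5) 1142.857ms=8/7b +285.714ms=2/7b
6) 1428.571ms=10/7b +285.714ms=2/7b
7) 1714.286ms=12/7b +285.714ms=2/7b
Σ=2b of 2 (60bpm 2/4) — PASS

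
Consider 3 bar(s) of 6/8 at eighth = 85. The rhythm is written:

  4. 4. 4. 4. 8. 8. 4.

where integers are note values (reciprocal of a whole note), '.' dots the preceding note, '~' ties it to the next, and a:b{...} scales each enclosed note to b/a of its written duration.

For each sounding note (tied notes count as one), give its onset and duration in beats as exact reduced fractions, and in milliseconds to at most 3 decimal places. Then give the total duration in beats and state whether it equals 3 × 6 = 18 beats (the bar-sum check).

1) 0.0ms=0b +2117.647ms=3b
2) 2117.647ms=3b +2117.647ms=3b
3) 4235.294ms=6b +2117.647ms=3b
4) 6352.941ms=9b +2117.647ms=3b
5) 8470.588ms=12b +1058.824ms=3/2b
6) 9529.412ms=27/2b +1058.824ms=3/2b
7) 10588.235ms=15b +2117.647ms=3b
Σ=18b of 18 (85bpm 6/8) — PASS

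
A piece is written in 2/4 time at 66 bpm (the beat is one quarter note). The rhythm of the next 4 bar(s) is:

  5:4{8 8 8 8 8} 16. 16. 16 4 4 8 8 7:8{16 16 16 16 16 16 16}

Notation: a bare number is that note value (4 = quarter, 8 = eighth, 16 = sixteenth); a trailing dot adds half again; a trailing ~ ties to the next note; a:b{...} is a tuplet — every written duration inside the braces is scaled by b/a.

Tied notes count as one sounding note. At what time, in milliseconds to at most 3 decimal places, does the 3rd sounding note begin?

1. 0.0ms @ 0 + 363.636ms (2/5)
2. 363.636ms @ 2/5 + 363.636ms (2/5)
3. 727.273ms @ 4/5 + 363.636ms (2/5)
4. 1090.909ms @ 6/5 + 363.636ms (2/5)
5. 1454.545ms @ 8/5 + 363.636ms (2/5)
6. 1818.182ms @ 2 + 340.909ms (3/8)
7. 2159.091ms @ 19/8 + 340.909ms (3/8)
8. 2500.0ms @ 11/4 + 227.273ms (1/4)
9. 2727.273ms @ 3 + 909.091ms (1)
10. 3636.364ms @ 4 + 909.091ms (1)
11. 4545.455ms @ 5 + 454.545ms (1/2)
12. 5000.0ms @ 11/2 + 454.545ms (1/2)
13. 5454.545ms @ 6 + 259.74ms (2/7)
14. 5714.286ms @ 44/7 + 259.74ms (2/7)
15. 5974.026ms @ 46/7 + 259.74ms (2/7)
16. 6233.766ms @ 48/7 + 259.74ms (2/7)
17. 6493.506ms @ 50/7 + 259.74ms (2/7)
18. 6753.247ms @ 52/7 + 259.74ms (2/7)
19. 7012.987ms @ 54/7 + 259.74ms (2/7)

note 3 onset = 4/5b = 727.273ms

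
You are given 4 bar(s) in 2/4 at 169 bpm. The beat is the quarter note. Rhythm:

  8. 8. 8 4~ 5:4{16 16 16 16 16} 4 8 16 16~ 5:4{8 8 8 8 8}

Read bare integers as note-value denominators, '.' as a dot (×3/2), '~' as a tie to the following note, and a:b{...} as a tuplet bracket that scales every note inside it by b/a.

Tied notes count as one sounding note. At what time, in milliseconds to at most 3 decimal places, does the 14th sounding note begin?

note 14 onset = 34/5b = 2414.201ms

1. 0.0ms @ 0 + 266.272ms (3/4)
2. 266.272ms @ 3/4 + 266.272ms (3/4)
3. 532.544ms @ 3/2 + 177.515ms (1/2)
4. 710.059ms @ 2 + 426.036ms (6/5)
5. 1136.095ms @ 16/5 + 71.006ms (1/5)
6. 1207.101ms @ 17/5 + 71.006ms (1/5)
7. 1278.107ms @ 18/5 + 71.006ms (1/5)
8. 1349.112ms @ 19/5 + 71.006ms (1/5)
9. 1420.118ms @ 4 + 355.03ms (1)
10. 1775.148ms @ 5 + 177.515ms (1/2)
11. 1952.663ms @ 11/2 + 88.757ms (1/4)
12. 2041.42ms @ 23/4 + 230.769ms (13/20)
13. 2272.189ms @ 32/5 + 142.012ms (2/5)
14. 2414.201ms @ 34/5 + 142.012ms (2/5)
15. 2556.213ms @ 36/5 + 142.012ms (2/5)
16. 2698.225ms @ 38/5 + 142.012ms (2/5)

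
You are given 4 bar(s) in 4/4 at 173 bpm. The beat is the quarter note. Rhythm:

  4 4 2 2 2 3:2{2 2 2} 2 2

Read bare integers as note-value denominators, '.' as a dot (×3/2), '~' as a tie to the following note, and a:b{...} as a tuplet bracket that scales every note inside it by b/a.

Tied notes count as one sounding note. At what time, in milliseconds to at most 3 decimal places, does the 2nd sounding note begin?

1. 0.0ms @ 0 + 346.821ms (1)
2. 346.821ms @ 1 + 346.821ms (1)
3. 693.642ms @ 2 + 693.642ms (2)
4. 1387.283ms @ 4 + 693.642ms (2)
5. 2080.925ms @ 6 + 693.642ms (2)
6. 2774.566ms @ 8 + 462.428ms (4/3)
7. 3236.994ms @ 28/3 + 462.428ms (4/3)
8. 3699.422ms @ 32/3 + 462.428ms (4/3)
9. 4161.85ms @ 12 + 693.642ms (2)
10. 4855.491ms @ 14 + 693.642ms (2)

note 2 onset = 1b = 346.821ms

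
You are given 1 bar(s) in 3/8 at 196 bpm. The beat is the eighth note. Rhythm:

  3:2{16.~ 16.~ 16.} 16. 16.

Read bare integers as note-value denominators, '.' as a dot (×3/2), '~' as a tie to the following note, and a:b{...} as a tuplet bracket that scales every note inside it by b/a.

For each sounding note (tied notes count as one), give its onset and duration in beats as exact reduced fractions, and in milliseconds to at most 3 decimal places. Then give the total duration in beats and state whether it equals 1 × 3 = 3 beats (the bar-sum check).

1) 0.0ms=0b +459.184ms=3/2b
2) 459.184ms=3/2b +229.592ms=3/4b
3) 688.776ms=9/4b +229.592ms=3/4b
Σ=3b of 3 (196bpm 3/8) — PASS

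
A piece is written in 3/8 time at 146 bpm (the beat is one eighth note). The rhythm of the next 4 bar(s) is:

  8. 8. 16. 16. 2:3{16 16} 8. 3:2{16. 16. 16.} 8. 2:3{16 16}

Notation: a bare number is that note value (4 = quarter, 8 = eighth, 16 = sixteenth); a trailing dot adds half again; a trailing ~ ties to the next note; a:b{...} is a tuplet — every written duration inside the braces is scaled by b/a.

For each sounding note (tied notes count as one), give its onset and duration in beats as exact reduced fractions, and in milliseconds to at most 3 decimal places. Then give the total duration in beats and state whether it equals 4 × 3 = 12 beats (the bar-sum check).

1) 0.0ms=0b +616.438ms=3/2b
2) 616.438ms=3/2b +616.438ms=3/2b
3) 1232.877ms=3b +308.219ms=3/4b
4) 1541.096ms=15/4b +308.219ms=3/4b
5) 1849.315ms=9/2b +308.219ms=3/4b
6) 2157.534ms=21/4b +308.219ms=3/4b
7) 2465.753ms=6b +616.438ms=3/2b
8) 3082.192ms=15/2b +205.479ms=1/2b
9) 3287.671ms=8b +205.479ms=1/2b
10) 3493.151ms=17/2b +205.479ms=1/2b
11) 3698.63ms=9b +616.438ms=3/2b
12) 4315.068ms=21/2b +308.219ms=3/4b
13) 4623.288ms=45/4b +308.219ms=3/4b
Σ=12b of 12 (146bpm 3/8) — PASS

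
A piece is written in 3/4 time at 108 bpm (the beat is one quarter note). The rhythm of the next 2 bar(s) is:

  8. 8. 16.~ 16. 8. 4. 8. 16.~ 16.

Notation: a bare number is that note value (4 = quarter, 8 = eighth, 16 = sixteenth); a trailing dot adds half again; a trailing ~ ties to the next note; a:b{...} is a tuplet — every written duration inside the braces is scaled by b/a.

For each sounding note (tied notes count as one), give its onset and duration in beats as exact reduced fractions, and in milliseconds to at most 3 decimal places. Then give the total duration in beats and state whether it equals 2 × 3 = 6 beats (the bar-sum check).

1) 0.0ms=0b +416.667ms=3/4b
2) 416.667ms=3/4b +416.667ms=3/4b
3) 833.333ms=3/2b +416.667ms=3/4b
4) 1250.0ms=9/4b +416.667ms=3/4b
5) 1666.667ms=3b +833.333ms=3/2b
6) 2500.0ms=9/2b +416.667ms=3/4b
7) 2916.667ms=21/4b +416.667ms=3/4b
Σ=6b of 6 (108bpm 3/4) — PASS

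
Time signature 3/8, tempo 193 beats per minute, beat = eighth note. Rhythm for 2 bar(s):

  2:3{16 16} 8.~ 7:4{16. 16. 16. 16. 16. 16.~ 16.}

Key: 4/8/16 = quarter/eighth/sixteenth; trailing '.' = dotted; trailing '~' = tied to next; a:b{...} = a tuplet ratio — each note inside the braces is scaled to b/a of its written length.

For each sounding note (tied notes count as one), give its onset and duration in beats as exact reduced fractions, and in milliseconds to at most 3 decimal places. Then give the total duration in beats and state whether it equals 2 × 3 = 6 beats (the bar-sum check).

1) 0.0ms=0b +233.161ms=3/4b
2) 233.161ms=3/4b +233.161ms=3/4b
3) 466.321ms=3/2b +599.556ms=27/14b
4) 1065.877ms=24/7b +133.235ms=3/7b
5) 1199.112ms=27/7b +133.235ms=3/7b
6) 1332.346ms=30/7b +133.235ms=3/7b
7) 1465.581ms=33/7b +133.235ms=3/7b
8) 1598.816ms=36/7b +266.469ms=6/7b
Σ=6b of 6 (193bpm 3/8) — PASS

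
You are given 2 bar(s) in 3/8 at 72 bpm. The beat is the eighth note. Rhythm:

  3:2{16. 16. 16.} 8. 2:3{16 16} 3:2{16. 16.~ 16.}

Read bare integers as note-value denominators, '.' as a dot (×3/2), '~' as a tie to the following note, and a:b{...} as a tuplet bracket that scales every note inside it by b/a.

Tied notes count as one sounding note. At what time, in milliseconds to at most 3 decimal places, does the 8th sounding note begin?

1. 0.0ms @ 0 + 416.667ms (1/2)
2. 416.667ms @ 1/2 + 416.667ms (1/2)
3. 833.333ms @ 1 + 416.667ms (1/2)
4. 1250.0ms @ 3/2 + 1250.0ms (3/2)
5. 2500.0ms @ 3 + 625.0ms (3/4)
6. 3125.0ms @ 15/4 + 625.0ms (3/4)
7. 3750.0ms @ 9/2 + 416.667ms (1/2)
8. 4166.667ms @ 5 + 833.333ms (1)

note 8 onset = 5b = 4166.667ms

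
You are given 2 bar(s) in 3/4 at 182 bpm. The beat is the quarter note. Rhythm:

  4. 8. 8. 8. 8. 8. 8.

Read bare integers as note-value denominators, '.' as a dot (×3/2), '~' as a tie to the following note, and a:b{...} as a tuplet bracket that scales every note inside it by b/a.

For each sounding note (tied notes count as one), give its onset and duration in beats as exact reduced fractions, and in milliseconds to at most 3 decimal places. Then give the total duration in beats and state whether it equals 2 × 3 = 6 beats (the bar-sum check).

1) 0.0ms=0b +494.505ms=3/2b
2) 494.505ms=3/2b +247.253ms=3/4b
3) 741.758ms=9/4b +247.253ms=3/4b
4) 989.011ms=3b +247.253ms=3/4b
5) 1236.264ms=15/4b +247.253ms=3/4b
6) 1483.516ms=9/2b +247.253ms=3/4b
7) 1730.769ms=21/4b +247.253ms=3/4b
Σ=6b of 6 (182bpm 3/4) — PASS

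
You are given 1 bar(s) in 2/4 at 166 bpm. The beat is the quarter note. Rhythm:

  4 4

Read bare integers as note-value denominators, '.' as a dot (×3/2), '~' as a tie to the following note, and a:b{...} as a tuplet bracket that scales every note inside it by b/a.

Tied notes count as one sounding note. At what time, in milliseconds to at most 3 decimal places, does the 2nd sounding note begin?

note 2 onset = 1b = 361.446ms

1. 0.0ms @ 0 + 361.446ms (1)
2. 361.446ms @ 1 + 361.446ms (1)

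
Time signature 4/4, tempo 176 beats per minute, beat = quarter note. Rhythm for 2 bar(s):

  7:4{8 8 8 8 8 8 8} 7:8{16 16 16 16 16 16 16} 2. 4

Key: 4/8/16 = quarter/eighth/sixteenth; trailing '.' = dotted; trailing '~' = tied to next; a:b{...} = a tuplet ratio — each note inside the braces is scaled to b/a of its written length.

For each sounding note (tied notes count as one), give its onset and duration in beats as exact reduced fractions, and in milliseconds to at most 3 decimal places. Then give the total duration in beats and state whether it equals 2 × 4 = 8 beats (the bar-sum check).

1) 0.0ms=0b +97.403ms=2/7b
2) 97.403ms=2/7b +97.403ms=2/7b
3) 194.805ms=4/7b +97.403ms=2/7b
4) 292.208ms=6/7b +97.403ms=2/7b
5) 389.61ms=8/7b +97.403ms=2/7b
6) 487.013ms=10/7b +97.403ms=2/7b
7) 584.416ms=12/7b +97.403ms=2/7b
8) 681.818ms=2b +97.403ms=2/7b
9) 779.221ms=16/7b +97.403ms=2/7b
10) 876.623ms=18/7b +97.403ms=2/7b
11) 974.026ms=20/7b +97.403ms=2/7b
12) 1071.429ms=22/7b +97.403ms=2/7b
13) 1168.831ms=24/7b +97.403ms=2/7b
14) 1266.234ms=26/7b +97.403ms=2/7b
15) 1363.636ms=4b +1022.727ms=3b
16) 2386.364ms=7b +340.909ms=1b
Σ=8b of 8 (176bpm 4/4) — PASS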